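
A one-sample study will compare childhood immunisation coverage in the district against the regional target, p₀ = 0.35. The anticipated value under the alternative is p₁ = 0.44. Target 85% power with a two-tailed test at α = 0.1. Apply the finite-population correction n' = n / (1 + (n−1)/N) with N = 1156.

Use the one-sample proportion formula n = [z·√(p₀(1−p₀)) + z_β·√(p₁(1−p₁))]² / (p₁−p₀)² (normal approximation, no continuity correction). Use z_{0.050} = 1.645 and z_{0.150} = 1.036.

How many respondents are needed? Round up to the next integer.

n = 177

n = [z_{α/2}·√(p₀q₀) + z_β·√(p₁q₁)]² / (p₁ − p₀)²
  = [1.645·√(0.35·0.65) + 1.036·√(0.44·0.56)]² / (0.09)²
  = [1.645·0.4770 + 1.036·0.4964]² / 0.0081
  = [1.2989]² / 0.0081
  = 208.28
Finite-population correction (N = 1156): 208.28 / (1 + (208.28 − 1)/1156) = 176.61.
Round up → n = 177.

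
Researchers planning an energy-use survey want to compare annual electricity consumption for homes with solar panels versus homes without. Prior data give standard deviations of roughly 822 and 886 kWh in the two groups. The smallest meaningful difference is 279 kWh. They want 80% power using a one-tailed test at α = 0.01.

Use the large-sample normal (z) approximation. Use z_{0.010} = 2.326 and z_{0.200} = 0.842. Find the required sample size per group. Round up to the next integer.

n = 189 per group

n = (z_α + z_β)² · (σ₁² + σ₂²) / δ²
  = (2.326 + 0.842)² · (822² + 886² = 1460680) / 279²
  = 10.0362 · 1460680 / 77841
  = 188.33
Round up → n = 189 per group.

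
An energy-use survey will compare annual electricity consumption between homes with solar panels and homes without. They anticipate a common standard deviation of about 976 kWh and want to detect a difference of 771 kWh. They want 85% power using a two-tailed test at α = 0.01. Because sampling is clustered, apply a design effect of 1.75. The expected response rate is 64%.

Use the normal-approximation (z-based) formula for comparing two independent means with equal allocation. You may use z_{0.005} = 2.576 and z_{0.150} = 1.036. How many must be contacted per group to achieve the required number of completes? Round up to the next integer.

n = (z_{α/2} + z_β)² · (σ₁² + σ₂²) / δ²
  = (2.576 + 1.036)² · (2·976² = 1905152) / 771²
  = 13.0465 · 1905152 / 594441
  = 41.81
Design effect: 1.75 × 41.81 = 73.17.
Adjust for 64% response: 73.17 / 0.64 = 114.33.
Round up → n = 115 per group.

n = 115 per group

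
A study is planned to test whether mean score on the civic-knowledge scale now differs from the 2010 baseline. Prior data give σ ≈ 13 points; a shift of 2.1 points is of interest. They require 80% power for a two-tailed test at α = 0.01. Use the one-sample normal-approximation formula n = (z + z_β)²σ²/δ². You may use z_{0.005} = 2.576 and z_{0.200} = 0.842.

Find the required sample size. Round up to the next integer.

n = 448

n = (z_{α/2} + z_β)² · σ² / δ²
  = (2.576 + 0.842)² · 13² / 2.1²
  = 11.6827 · 169 / 4.41
  = 447.71
Round up → n = 448.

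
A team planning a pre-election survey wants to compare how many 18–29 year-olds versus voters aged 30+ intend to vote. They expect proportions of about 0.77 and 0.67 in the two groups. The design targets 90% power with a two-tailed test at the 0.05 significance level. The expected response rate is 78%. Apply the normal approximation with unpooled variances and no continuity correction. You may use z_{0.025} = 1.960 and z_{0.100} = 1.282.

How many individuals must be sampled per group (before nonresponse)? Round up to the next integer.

n = 537 per group

n = (z_{α/2} + z_β)² · [p₁(1−p₁) + p₂(1−p₂)] / (p₁ − p₂)²
  = (1.960 + 1.282)² · (0.77·0.23 + 0.67·0.33) / (0.10)²
  = (3.242)² · (0.1771 + 0.2211) / 0.0100
  = 10.5106 · 0.3982 / 0.0100
  = 418.53
Adjust for 78% response: 418.53 / 0.78 = 536.58.
Round up → n = 537 per group.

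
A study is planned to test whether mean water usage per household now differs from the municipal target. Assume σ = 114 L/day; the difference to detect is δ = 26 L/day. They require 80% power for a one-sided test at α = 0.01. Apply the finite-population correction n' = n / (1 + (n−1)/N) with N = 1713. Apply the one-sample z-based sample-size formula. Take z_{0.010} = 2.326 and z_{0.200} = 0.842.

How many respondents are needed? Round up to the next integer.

n = (z_α + z_β)² · σ² / δ²
  = (2.326 + 0.842)² · 114² / 26²
  = 10.0362 · 12996 / 676
  = 192.94
Finite-population correction (N = 1713): 192.94 / (1 + (192.94 − 1)/1713) = 173.50.
Round up → n = 174.

n = 174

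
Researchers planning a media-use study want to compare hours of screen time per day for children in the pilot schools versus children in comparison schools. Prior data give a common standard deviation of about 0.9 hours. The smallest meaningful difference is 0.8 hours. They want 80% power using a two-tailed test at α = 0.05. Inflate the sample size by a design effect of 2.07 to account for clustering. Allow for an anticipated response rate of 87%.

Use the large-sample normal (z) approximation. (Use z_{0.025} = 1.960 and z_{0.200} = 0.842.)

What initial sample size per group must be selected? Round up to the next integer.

n = 48 per group

n = (z_{α/2} + z_β)² · (σ₁² + σ₂²) / δ²
  = (1.960 + 0.842)² · (2·0.9² = 1.62) / 0.8²
  = 7.8512 · 1.62 / 0.64
  = 19.87
Design effect: 2.07 × 19.87 = 41.14.
Adjust for 87% response: 41.14 / 0.87 = 47.28.
Round up → n = 48 per group.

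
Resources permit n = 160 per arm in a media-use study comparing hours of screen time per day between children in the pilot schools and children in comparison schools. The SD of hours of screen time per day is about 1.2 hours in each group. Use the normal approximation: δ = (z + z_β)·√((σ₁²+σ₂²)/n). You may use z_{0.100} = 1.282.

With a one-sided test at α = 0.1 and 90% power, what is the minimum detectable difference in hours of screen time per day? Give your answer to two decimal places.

Minimum detectable difference ≈ 0.34 hours

δ = (z_α + z_β) · √((σ₁²+σ₂²)/n)
  = (1.282 + 1.282) · √(2.88/160)
  = 2.564 · √0.018
  = 2.564 · 0.1342
  = 0.3440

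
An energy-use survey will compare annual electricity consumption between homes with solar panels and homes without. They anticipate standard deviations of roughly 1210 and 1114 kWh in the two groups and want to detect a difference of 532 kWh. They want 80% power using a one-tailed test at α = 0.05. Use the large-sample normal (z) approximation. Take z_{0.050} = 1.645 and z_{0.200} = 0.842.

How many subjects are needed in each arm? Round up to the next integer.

n = 60 per group

n = (z_α + z_β)² · (σ₁² + σ₂²) / δ²
  = (1.645 + 0.842)² · (1210² + 1114² = 2705096) / 532²
  = 6.1852 · 2705096 / 283024
  = 59.12
Round up → n = 60 per group.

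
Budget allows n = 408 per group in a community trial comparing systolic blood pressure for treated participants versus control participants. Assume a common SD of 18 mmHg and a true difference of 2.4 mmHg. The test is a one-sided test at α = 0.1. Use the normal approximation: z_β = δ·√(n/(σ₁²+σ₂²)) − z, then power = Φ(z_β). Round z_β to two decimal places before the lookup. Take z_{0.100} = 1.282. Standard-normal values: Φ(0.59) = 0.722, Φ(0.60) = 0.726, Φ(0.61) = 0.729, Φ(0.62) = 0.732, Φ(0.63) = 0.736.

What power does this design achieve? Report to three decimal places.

Power ≈ 0.732

z_β = δ·√(n/(σ₁²+σ₂²)) − z_α
    = 2.4 · √(408/648) − 1.282
    = 2.4 · 0.79349 − 1.282
    = 1.9044 − 1.282 = 0.6224 → 0.62
Power = Φ(0.62) = 0.732.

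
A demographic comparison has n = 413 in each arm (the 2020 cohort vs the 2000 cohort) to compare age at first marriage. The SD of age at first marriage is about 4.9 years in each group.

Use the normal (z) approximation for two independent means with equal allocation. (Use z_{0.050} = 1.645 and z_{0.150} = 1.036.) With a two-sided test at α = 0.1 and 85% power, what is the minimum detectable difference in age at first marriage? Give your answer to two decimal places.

Minimum detectable difference ≈ 0.91 years

δ = (z_{α/2} + z_β) · √((σ₁²+σ₂²)/n)
  = (1.645 + 1.036) · √(48.02/413)
  = 2.681 · √0.11627
  = 2.681 · 0.3410
  = 0.9142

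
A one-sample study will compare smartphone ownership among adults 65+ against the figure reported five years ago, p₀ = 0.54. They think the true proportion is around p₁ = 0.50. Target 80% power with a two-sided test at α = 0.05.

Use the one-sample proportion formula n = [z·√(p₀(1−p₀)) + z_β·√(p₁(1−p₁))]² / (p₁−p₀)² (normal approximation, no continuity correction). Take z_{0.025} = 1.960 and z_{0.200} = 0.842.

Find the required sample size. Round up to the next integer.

n = [z_{α/2}·√(p₀q₀) + z_β·√(p₁q₁)]² / (p₁ − p₀)²
  = [1.960·√(0.54·0.46) + 0.842·√(0.50·0.50)]² / (-0.04)²
  = [1.960·0.4984 + 0.842·0.5000]² / 0.0016
  = [1.3979]² / 0.0016
  = 1221.26
Round up → n = 1222.

n = 1222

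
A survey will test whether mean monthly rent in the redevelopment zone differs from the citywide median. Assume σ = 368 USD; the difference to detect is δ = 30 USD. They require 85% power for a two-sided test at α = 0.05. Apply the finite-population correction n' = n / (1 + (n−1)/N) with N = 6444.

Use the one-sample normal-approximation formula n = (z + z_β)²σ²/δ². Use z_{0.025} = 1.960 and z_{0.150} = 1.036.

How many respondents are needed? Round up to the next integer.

n = (z_{α/2} + z_β)² · σ² / δ²
  = (1.960 + 1.036)² · 368² / 30²
  = 8.9760 · 135424 / 900
  = 1350.63
Finite-population correction (N = 6444): 1350.63 / (1 + (1350.63 − 1)/6444) = 1116.74.
Round up → n = 1117.

n = 1117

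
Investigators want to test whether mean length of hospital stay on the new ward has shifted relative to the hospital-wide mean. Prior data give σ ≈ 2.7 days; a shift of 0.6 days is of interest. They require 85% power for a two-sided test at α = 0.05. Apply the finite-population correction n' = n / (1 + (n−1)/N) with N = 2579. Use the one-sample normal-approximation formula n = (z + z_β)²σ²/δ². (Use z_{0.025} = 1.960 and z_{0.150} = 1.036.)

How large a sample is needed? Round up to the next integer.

n = 170

n = (z_{α/2} + z_β)² · σ² / δ²
  = (1.960 + 1.036)² · 2.7² / 0.6²
  = 8.9760 · 7.29 / 0.36
  = 181.76
Finite-population correction (N = 2579): 181.76 / (1 + (181.76 − 1)/2579) = 169.86.
Round up → n = 170.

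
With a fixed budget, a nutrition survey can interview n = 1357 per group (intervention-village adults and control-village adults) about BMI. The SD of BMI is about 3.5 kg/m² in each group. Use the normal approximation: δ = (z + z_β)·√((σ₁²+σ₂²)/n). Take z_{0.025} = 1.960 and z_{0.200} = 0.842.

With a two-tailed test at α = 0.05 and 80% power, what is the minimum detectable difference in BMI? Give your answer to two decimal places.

δ = (z_{α/2} + z_β) · √((σ₁²+σ₂²)/n)
  = (1.960 + 0.842) · √(24.5/1357)
  = 2.802 · √0.01805
  = 2.802 · 0.1344
  = 0.3765

Minimum detectable difference ≈ 0.38 kg/m²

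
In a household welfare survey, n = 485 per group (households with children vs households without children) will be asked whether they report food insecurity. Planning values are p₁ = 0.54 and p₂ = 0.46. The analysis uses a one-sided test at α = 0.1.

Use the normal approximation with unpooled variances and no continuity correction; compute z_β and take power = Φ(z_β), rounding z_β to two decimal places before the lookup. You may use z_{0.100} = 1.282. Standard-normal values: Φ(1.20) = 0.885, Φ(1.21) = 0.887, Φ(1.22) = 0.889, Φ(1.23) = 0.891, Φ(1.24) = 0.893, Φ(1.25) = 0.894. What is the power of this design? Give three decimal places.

Power ≈ 0.889

z_β = |p₁−p₂|·√(n/[p₁q₁+p₂q₂]) − z_α
    = 0.08 · √(485/0.4968) − 1.282
    = 0.08 · 31.2450 − 1.282
    = 2.4996 − 1.282 = 1.2176 → 1.22
Power = Φ(1.22) = 0.889.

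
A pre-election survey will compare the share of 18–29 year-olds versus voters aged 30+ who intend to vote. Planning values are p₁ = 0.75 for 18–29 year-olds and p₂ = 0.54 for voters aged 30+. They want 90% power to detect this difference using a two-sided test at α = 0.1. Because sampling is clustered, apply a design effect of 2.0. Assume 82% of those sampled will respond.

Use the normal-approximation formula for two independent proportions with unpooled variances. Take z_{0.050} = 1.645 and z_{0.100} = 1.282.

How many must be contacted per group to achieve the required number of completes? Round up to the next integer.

n = 207 per group

n = (z_{α/2} + z_β)² · [p₁(1−p₁) + p₂(1−p₂)] / (p₁ − p₂)²
  = (1.645 + 1.282)² · (0.75·0.25 + 0.54·0.46) / (0.21)²
  = (2.927)² · (0.1875 + 0.2484) / 0.0441
  = 8.5673 · 0.4359 / 0.0441
  = 84.68
Design effect: 2.0 × 84.68 = 169.37.
Adjust for 82% response: 169.37 / 0.82 = 206.54.
Round up → n = 207 per group.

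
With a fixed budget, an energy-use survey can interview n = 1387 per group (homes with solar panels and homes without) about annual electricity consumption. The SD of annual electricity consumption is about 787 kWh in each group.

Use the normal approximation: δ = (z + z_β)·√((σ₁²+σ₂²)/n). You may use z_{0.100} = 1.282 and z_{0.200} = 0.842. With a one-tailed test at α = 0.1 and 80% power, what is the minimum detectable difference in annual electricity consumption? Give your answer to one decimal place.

δ = (z_α + z_β) · √((σ₁²+σ₂²)/n)
  = (1.282 + 0.842) · √(1238738/1387)
  = 2.124 · √893.106
  = 2.124 · 29.8849
  = 63.4755

Minimum detectable difference ≈ 63.5 kWh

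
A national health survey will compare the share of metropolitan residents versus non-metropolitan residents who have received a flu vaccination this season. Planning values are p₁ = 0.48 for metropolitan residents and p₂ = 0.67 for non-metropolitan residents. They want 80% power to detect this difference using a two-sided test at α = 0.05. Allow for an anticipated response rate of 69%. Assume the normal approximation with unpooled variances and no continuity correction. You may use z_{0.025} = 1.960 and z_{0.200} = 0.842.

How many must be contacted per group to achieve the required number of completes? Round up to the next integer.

n = (z_{α/2} + z_β)² · [p₁(1−p₁) + p₂(1−p₂)] / (p₁ − p₂)²
  = (1.960 + 0.842)² · (0.48·0.52 + 0.67·0.33) / (-0.19)²
  = (2.802)² · (0.2496 + 0.2211) / 0.0361
  = 7.8512 · 0.4707 / 0.0361
  = 102.37
Adjust for 69% response: 102.37 / 0.69 = 148.36.
Round up → n = 149 per group.

n = 149 per group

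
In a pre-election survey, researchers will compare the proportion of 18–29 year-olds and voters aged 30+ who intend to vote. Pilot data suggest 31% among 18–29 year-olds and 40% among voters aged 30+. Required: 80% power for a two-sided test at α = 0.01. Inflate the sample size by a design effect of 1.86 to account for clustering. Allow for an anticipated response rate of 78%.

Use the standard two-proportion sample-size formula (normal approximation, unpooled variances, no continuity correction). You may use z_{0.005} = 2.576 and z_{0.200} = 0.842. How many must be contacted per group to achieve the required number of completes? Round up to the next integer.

n = 1562 per group

n = (z_{α/2} + z_β)² · [p₁(1−p₁) + p₂(1−p₂)] / (p₁ − p₂)²
  = (2.576 + 0.842)² · (0.31·0.69 + 0.40·0.60) / (-0.09)²
  = (3.418)² · (0.2139 + 0.2400) / 0.0081
  = 11.6827 · 0.4539 / 0.0081
  = 654.67
Design effect: 1.86 × 654.67 = 1217.68.
Adjust for 78% response: 1217.68 / 0.78 = 1561.12.
Round up → n = 1562 per group.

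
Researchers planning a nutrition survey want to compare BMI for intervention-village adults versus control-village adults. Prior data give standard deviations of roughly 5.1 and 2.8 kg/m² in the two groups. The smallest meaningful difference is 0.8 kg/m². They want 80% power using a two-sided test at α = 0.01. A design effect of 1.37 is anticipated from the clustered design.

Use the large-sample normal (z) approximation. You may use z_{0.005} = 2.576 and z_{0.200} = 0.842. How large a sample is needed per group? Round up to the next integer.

n = (z_{α/2} + z_β)² · (σ₁² + σ₂²) / δ²
  = (2.576 + 0.842)² · (5.1² + 2.8² = 33.85) / 0.8²
  = 11.6827 · 33.85 / 0.64
  = 617.91
Design effect: 1.37 × 617.91 = 846.53.
Round up → n = 847 per group.

n = 847 per group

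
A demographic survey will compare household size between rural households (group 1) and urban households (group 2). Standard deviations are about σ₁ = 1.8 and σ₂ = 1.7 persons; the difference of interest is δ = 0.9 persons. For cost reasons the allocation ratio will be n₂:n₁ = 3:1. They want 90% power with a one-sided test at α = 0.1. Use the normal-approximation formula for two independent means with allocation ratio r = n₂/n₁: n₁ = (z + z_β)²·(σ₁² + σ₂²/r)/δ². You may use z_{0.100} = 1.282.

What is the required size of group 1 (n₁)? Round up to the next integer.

n₁ = 35

n₁ = (z_α + z_β)² · (σ₁² + σ₂²/r) / δ²
   = (1.282 + 1.282)² · (1.8² + 1.7²/3) / 0.9²
   = 6.5741 · (3.24 + 0.96333) / 0.81
   = 6.5741 · 4.2033 / 0.81
   = 34.11
Round up → n₁ = 35; n₂ = r·n₁ = 3 × 35 = 105.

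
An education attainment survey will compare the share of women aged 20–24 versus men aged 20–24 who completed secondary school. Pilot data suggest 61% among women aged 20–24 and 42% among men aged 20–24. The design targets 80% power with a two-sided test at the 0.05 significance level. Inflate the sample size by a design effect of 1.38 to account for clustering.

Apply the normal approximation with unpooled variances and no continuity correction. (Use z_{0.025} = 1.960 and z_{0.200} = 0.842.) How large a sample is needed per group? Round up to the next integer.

n = (z_{α/2} + z_β)² · [p₁(1−p₁) + p₂(1−p₂)] / (p₁ − p₂)²
  = (1.960 + 0.842)² · (0.61·0.39 + 0.42·0.58) / (0.19)²
  = (2.802)² · (0.2379 + 0.2436) / 0.0361
  = 7.8512 · 0.4815 / 0.0361
  = 104.72
Design effect: 1.38 × 104.72 = 144.51.
Round up → n = 145 per group.

n = 145 per group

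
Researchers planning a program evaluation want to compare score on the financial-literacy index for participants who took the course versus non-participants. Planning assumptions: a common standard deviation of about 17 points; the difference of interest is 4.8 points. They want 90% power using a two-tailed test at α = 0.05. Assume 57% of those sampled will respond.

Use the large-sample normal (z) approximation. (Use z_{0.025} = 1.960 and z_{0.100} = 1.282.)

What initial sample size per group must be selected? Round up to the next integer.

n = (z_{α/2} + z_β)² · (σ₁² + σ₂²) / δ²
  = (1.960 + 1.282)² · (2·17² = 578) / 4.8²
  = 10.5106 · 578 / 23.04
  = 263.68
Adjust for 57% response: 263.68 / 0.57 = 462.59.
Round up → n = 463 per group.

n = 463 per group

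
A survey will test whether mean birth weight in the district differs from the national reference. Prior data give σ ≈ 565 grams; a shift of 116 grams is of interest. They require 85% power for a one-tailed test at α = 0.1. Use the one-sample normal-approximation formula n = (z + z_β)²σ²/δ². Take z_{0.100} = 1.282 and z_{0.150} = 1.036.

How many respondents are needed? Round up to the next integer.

n = (z_α + z_β)² · σ² / δ²
  = (1.282 + 1.036)² · 565² / 116²
  = 5.3731 · 319225 / 13456
  = 127.47
Round up → n = 128.

n = 128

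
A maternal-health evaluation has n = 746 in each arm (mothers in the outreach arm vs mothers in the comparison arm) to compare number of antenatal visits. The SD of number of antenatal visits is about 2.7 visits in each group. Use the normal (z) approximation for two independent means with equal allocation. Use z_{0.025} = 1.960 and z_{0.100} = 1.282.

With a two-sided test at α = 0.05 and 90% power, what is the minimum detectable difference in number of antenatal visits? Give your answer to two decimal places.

δ = (z_{α/2} + z_β) · √((σ₁²+σ₂²)/n)
  = (1.960 + 1.282) · √(14.58/746)
  = 3.242 · √0.01954
  = 3.242 · 0.1398
  = 0.4532

Minimum detectable difference ≈ 0.45 visits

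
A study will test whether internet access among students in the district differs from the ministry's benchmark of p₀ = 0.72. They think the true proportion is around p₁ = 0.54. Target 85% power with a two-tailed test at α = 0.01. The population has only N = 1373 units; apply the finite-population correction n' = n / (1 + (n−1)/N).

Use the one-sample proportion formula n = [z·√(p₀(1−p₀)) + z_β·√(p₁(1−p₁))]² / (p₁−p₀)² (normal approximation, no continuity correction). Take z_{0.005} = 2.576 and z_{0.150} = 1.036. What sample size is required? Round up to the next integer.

n = [z_{α/2}·√(p₀q₀) + z_β·√(p₁q₁)]² / (p₁ − p₀)²
  = [2.576·√(0.72·0.28) + 1.036·√(0.54·0.46)]² / (-0.18)²
  = [2.576·0.4490 + 1.036·0.4984]² / 0.0324
  = [1.6730]² / 0.0324
  = 86.38
Finite-population correction (N = 1373): 86.38 / (1 + (86.38 − 1)/1373) = 81.33.
Round up → n = 82.

n = 82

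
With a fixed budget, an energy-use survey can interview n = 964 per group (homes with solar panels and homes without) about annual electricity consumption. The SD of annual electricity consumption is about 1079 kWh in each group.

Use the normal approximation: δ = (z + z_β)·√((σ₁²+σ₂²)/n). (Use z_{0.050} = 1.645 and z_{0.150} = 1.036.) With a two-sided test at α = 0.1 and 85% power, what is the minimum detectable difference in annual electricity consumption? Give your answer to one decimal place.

Minimum detectable difference ≈ 131.8 kWh

δ = (z_{α/2} + z_β) · √((σ₁²+σ₂²)/n)
  = (1.645 + 1.036) · √(2328482/964)
  = 2.681 · √2415.4
  = 2.681 · 49.1471
  = 131.7634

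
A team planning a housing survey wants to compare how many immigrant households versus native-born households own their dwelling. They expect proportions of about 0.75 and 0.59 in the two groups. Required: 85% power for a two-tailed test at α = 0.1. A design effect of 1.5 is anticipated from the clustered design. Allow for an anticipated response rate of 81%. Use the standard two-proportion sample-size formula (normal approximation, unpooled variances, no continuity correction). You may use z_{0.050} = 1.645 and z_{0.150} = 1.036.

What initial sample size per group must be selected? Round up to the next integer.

n = (z_{α/2} + z_β)² · [p₁(1−p₁) + p₂(1−p₂)] / (p₁ − p₂)²
  = (1.645 + 1.036)² · (0.75·0.25 + 0.59·0.41) / (0.16)²
  = (2.681)² · (0.1875 + 0.2419) / 0.0256
  = 7.1878 · 0.4294 / 0.0256
  = 120.56
Design effect: 1.5 × 120.56 = 180.85.
Adjust for 81% response: 180.85 / 0.81 = 223.27.
Round up → n = 224 per group.

n = 224 per group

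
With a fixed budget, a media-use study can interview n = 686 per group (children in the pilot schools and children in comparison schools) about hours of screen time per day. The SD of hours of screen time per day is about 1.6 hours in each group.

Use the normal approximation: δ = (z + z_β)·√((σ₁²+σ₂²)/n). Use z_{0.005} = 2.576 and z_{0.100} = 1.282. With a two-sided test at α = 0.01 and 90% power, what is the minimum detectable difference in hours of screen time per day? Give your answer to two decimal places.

δ = (z_{α/2} + z_β) · √((σ₁²+σ₂²)/n)
  = (2.576 + 1.282) · √(5.12/686)
  = 3.858 · √0.00746
  = 3.858 · 0.0864
  = 0.3333

Minimum detectable difference ≈ 0.33 hours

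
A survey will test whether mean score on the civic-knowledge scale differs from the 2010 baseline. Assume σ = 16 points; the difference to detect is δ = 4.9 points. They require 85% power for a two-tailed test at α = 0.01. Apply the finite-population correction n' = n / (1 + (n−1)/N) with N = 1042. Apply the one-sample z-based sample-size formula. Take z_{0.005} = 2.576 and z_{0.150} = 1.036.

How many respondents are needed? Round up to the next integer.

n = (z_{α/2} + z_β)² · σ² / δ²
  = (2.576 + 1.036)² · 16² / 4.9²
  = 13.0465 · 256 / 24.01
  = 139.11
Finite-population correction (N = 1042): 139.11 / (1 + (139.11 − 1)/1042) = 122.83.
Round up → n = 123.

n = 123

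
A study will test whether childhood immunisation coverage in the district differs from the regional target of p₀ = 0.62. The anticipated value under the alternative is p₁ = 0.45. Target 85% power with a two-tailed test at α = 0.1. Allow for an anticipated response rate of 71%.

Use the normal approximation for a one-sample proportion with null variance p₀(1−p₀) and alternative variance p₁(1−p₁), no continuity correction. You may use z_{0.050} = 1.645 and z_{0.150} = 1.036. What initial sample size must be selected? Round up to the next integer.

n = [z_{α/2}·√(p₀q₀) + z_β·√(p₁q₁)]² / (p₁ − p₀)²
  = [1.645·√(0.62·0.38) + 1.036·√(0.45·0.55)]² / (-0.17)²
  = [1.645·0.4854 + 1.036·0.4975]² / 0.0289
  = [1.3139]² / 0.0289
  = 59.73
Adjust for 71% response: 59.73 / 0.71 = 84.13.
Round up → n = 85.

n = 85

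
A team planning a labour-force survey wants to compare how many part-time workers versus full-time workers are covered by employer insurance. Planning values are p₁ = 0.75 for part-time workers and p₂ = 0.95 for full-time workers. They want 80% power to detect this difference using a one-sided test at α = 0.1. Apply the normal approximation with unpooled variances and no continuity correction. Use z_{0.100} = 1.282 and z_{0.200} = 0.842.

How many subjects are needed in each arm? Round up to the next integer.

n = (z_α + z_β)² · [p₁(1−p₁) + p₂(1−p₂)] / (p₁ − p₂)²
  = (1.282 + 0.842)² · (0.75·0.25 + 0.95·0.05) / (-0.20)²
  = (2.124)² · (0.1875 + 0.0475) / 0.0400
  = 4.5114 · 0.2350 / 0.0400
  = 26.50
Round up → n = 27 per group.

n = 27 per group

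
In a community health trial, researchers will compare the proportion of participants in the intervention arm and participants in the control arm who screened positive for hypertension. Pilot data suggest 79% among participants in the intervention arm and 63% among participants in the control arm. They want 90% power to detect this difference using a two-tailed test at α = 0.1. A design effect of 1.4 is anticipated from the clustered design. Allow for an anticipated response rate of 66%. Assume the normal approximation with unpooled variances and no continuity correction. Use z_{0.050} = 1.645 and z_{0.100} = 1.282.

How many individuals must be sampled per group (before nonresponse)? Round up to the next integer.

n = 284 per group

n = (z_{α/2} + z_β)² · [p₁(1−p₁) + p₂(1−p₂)] / (p₁ − p₂)²
  = (1.645 + 1.282)² · (0.79·0.21 + 0.63·0.37) / (0.16)²
  = (2.927)² · (0.1659 + 0.2331) / 0.0256
  = 8.5673 · 0.3990 / 0.0256
  = 133.53
Design effect: 1.4 × 133.53 = 186.94.
Adjust for 66% response: 186.94 / 0.66 = 283.25.
Round up → n = 284 per group.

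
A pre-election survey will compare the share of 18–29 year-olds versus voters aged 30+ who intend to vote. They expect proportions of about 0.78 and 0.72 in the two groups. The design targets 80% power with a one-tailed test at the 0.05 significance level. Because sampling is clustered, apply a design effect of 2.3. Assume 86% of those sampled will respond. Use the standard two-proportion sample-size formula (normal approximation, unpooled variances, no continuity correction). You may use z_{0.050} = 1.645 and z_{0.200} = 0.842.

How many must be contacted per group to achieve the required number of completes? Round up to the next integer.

n = (z_α + z_β)² · [p₁(1−p₁) + p₂(1−p₂)] / (p₁ − p₂)²
  = (1.645 + 0.842)² · (0.78·0.22 + 0.72·0.28) / (0.06)²
  = (2.487)² · (0.1716 + 0.2016) / 0.0036
  = 6.1852 · 0.3732 / 0.0036
  = 641.20
Design effect: 2.3 × 641.20 = 1474.75.
Adjust for 86% response: 1474.75 / 0.86 = 1714.83.
Round up → n = 1715 per group.

n = 1715 per group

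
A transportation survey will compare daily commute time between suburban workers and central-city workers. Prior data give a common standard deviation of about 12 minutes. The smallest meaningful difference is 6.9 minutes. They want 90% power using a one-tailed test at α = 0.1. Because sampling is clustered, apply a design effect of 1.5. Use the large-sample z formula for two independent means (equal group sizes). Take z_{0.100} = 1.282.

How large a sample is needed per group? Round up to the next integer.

n = 60 per group

n = (z_α + z_β)² · (σ₁² + σ₂²) / δ²
  = (1.282 + 1.282)² · (2·12² = 288) / 6.9²
  = 6.5741 · 288 / 47.61
  = 39.77
Design effect: 1.5 × 39.77 = 59.65.
Round up → n = 60 per group.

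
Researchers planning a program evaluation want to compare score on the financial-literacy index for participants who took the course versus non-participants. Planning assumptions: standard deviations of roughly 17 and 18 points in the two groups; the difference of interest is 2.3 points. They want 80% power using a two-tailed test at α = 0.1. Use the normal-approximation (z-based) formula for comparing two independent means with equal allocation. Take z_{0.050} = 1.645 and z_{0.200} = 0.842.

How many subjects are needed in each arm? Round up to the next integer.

n = 717 per group

n = (z_{α/2} + z_β)² · (σ₁² + σ₂²) / δ²
  = (1.645 + 0.842)² · (17² + 18² = 613) / 2.3²
  = 6.1852 · 613 / 5.29
  = 716.73
Round up → n = 717 per group.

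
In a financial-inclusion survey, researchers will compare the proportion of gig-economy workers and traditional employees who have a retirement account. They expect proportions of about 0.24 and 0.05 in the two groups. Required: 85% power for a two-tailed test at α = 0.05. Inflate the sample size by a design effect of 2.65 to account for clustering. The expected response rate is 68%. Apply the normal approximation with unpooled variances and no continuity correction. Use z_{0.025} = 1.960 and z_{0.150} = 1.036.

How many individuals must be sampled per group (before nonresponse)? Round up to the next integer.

n = (z_{α/2} + z_β)² · [p₁(1−p₁) + p₂(1−p₂)] / (p₁ − p₂)²
  = (1.960 + 1.036)² · (0.24·0.76 + 0.05·0.95) / (0.19)²
  = (2.996)² · (0.1824 + 0.0475) / 0.0361
  = 8.9760 · 0.2299 / 0.0361
  = 57.16
Design effect: 2.65 × 57.16 = 151.48.
Adjust for 68% response: 151.48 / 0.68 = 222.77.
Round up → n = 223 per group.

n = 223 per group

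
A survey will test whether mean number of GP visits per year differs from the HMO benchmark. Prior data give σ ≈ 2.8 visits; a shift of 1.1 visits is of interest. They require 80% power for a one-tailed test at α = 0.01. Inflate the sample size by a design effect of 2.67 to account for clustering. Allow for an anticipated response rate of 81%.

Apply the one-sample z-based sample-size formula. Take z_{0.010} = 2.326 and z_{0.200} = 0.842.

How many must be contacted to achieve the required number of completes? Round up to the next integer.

n = 215

n = (z_α + z_β)² · σ² / δ²
  = (2.326 + 0.842)² · 2.8² / 1.1²
  = 10.0362 · 7.84 / 1.21
  = 65.03
Design effect: 2.67 × 65.03 = 173.63.
Adjust for 81% response: 173.63 / 0.81 = 214.35.
Round up → n = 215.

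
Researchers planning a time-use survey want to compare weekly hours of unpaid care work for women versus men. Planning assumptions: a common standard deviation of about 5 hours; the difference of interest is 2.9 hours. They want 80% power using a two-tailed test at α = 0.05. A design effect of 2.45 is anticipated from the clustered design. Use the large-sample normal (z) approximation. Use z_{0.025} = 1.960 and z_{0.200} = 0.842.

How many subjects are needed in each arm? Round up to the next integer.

n = 115 per group

n = (z_{α/2} + z_β)² · (σ₁² + σ₂²) / δ²
  = (1.960 + 0.842)² · (2·5² = 50) / 2.9²
  = 7.8512 · 50 / 8.41
  = 46.68
Design effect: 2.45 × 46.68 = 114.36.
Round up → n = 115 per group.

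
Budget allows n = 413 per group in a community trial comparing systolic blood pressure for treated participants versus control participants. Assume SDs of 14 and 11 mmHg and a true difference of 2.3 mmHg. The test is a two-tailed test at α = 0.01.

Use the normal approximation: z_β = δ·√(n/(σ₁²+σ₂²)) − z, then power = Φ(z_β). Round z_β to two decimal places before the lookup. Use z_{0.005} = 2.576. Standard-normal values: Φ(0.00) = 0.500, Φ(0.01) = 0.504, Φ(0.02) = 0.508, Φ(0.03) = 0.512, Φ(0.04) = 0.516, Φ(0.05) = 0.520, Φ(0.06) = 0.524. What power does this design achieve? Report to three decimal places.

Power ≈ 0.520

z_β = δ·√(n/(σ₁²+σ₂²)) − z_{α/2}
    = 2.3 · √(413/317) − 2.576
    = 2.3 · 1.14142 − 2.576
    = 2.6253 − 2.576 = 0.0493 → 0.05
Power = Φ(0.05) = 0.520.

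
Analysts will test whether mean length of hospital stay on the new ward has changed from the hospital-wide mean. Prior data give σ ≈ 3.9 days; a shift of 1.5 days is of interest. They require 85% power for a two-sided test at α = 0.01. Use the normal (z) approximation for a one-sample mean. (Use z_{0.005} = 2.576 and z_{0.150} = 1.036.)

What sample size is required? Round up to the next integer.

n = (z_{α/2} + z_β)² · σ² / δ²
  = (2.576 + 1.036)² · 3.9² / 1.5²
  = 13.0465 · 15.21 / 2.25
  = 88.19
Round up → n = 89.

n = 89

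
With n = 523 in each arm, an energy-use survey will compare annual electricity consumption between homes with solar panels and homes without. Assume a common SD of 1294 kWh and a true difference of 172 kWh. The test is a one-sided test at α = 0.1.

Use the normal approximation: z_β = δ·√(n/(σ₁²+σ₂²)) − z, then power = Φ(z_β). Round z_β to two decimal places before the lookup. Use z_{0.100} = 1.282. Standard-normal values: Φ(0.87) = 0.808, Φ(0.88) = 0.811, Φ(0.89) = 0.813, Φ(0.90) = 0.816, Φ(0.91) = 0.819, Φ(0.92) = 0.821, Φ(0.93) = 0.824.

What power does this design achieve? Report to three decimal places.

z_β = δ·√(n/(σ₁²+σ₂²)) − z_α
    = 172 · √(523/3348872) − 1.282
    = 172 · 0.01250 − 1.282
    = 2.1495 − 1.282 = 0.8675 → 0.87
Power = Φ(0.87) = 0.808.

Power ≈ 0.808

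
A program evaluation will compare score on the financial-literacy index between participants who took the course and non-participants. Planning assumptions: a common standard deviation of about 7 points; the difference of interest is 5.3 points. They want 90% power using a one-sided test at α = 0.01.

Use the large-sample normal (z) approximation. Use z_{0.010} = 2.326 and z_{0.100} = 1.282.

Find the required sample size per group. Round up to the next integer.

n = (z_α + z_β)² · (σ₁² + σ₂²) / δ²
  = (2.326 + 1.282)² · (2·7² = 98) / 5.3²
  = 13.0177 · 98 / 28.09
  = 45.42
Round up → n = 46 per group.

n = 46 per group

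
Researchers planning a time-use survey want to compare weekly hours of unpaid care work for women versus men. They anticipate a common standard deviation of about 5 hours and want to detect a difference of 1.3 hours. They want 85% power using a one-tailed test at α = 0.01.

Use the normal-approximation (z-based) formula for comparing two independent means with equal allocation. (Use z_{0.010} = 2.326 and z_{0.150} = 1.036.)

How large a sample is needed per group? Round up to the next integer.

n = (z_α + z_β)² · (σ₁² + σ₂²) / δ²
  = (2.326 + 1.036)² · (2·5² = 50) / 1.3²
  = 11.3030 · 50 / 1.69
  = 334.41
Round up → n = 335 per group.

n = 335 per group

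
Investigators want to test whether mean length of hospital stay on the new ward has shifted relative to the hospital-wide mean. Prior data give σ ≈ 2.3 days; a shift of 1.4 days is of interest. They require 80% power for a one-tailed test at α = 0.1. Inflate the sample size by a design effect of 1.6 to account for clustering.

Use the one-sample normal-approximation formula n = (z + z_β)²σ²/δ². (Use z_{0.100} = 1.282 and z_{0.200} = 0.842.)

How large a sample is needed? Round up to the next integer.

n = 20

n = (z_α + z_β)² · σ² / δ²
  = (1.282 + 0.842)² · 2.3² / 1.4²
  = 4.5114 · 5.29 / 1.96
  = 12.18
Design effect: 1.6 × 12.18 = 19.48.
Round up → n = 20.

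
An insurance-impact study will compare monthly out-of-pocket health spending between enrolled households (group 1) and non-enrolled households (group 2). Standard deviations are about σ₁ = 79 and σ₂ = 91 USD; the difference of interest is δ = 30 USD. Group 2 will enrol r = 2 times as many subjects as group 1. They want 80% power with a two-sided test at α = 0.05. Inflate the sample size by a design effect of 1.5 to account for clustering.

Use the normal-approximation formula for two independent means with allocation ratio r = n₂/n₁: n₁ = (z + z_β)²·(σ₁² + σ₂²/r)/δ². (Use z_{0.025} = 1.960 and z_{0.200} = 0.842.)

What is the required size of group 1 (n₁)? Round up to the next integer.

n₁ = 136

n₁ = (z_{α/2} + z_β)² · (σ₁² + σ₂²/r) / δ²
   = (1.960 + 0.842)² · (79² + 91²/2) / 30²
   = 7.8512 · (6241 + 4140.5) / 900
   = 7.8512 · 10381.5 / 900
   = 90.56
Design effect: 1.5 × 90.56 = 135.85.
Round up → n₁ = 136; n₂ = r·n₁ = 2 × 136 = 272.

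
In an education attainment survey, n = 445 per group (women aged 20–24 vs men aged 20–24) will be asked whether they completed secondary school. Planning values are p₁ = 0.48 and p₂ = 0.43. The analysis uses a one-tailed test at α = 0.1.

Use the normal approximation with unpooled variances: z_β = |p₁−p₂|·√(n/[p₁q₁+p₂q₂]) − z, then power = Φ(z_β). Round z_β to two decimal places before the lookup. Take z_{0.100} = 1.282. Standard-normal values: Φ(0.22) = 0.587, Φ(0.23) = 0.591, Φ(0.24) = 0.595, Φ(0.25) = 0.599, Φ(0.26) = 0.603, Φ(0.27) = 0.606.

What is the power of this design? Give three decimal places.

z_β = |p₁−p₂|·√(n/[p₁q₁+p₂q₂]) − z_α
    = 0.05 · √(445/0.4947) − 1.282
    = 0.05 · 29.9923 − 1.282
    = 1.4996 − 1.282 = 0.2176 → 0.22
Power = Φ(0.22) = 0.587.

Power ≈ 0.587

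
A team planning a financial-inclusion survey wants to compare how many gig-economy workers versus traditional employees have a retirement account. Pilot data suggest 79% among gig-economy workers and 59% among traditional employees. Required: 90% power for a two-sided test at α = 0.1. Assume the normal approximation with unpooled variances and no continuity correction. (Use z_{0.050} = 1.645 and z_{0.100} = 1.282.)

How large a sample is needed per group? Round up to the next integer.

n = (z_{α/2} + z_β)² · [p₁(1−p₁) + p₂(1−p₂)] / (p₁ − p₂)²
  = (1.645 + 1.282)² · (0.79·0.21 + 0.59·0.41) / (0.20)²
  = (2.927)² · (0.1659 + 0.2419) / 0.0400
  = 8.5673 · 0.4078 / 0.0400
  = 87.34
Round up → n = 88 per group.

n = 88 per group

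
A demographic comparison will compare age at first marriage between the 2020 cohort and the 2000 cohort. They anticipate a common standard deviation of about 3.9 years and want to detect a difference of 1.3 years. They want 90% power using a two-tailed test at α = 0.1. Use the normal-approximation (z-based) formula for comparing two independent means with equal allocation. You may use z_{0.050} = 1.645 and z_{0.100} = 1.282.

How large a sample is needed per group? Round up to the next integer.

n = 155 per group

n = (z_{α/2} + z_β)² · (σ₁² + σ₂²) / δ²
  = (1.645 + 1.282)² · (2·3.9² = 30.42) / 1.3²
  = 8.5673 · 30.42 / 1.69
  = 154.21
Round up → n = 155 per group.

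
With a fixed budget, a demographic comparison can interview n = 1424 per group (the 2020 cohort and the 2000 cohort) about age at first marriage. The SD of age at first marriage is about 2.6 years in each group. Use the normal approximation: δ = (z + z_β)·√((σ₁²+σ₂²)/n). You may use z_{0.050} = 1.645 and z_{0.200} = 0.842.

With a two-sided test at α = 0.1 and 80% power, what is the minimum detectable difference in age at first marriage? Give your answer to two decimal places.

δ = (z_{α/2} + z_β) · √((σ₁²+σ₂²)/n)
  = (1.645 + 0.842) · √(13.52/1424)
  = 2.487 · √0.00949
  = 2.487 · 0.0974
  = 0.2423

Minimum detectable difference ≈ 0.24 years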